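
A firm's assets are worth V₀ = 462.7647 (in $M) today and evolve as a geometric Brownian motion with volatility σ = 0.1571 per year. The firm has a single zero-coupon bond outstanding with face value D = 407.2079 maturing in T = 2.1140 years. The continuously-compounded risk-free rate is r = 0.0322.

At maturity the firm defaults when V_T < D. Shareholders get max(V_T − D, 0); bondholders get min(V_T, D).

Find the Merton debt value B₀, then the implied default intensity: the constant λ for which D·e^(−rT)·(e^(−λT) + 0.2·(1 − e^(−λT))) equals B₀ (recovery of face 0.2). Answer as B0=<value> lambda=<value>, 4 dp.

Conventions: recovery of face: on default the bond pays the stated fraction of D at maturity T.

B0=370.0621 lambda=0.0164

With assets at 462.7647 and a single debt payment of 407.2079 at 2.1140 years:
d₁ = [ln(V₀/D) + (r + σ²/2)T] / (σ√T)
   = [ln(462.7647/407.2079) + (0.0322 + 0.5·0.1571²)·2.1140] / (0.1571·√2.1140)
   = [0.127895 + 0.094158] / 0.228417 = 0.972137
d₂ = d₁ − σ√T = 0.972137 − 0.228417 = 0.743720
N(d₁) = 0.834509,  N(d₂) = 0.771477,  e^(−rT) = 0.934194
E₀ = V₀·N(d₁) − D·e^(−rT)·N(d₂)
   = 462.7647·0.834509 − 407.2079·0.934194·0.771477 = 92.702632
B₀ = V₀ − E₀ = 462.7647 − 92.702632 = 370.062068
e^(−λT) = (B₀·e^(rT)/D − 0.2)/(1 − 0.2) = (370.0621·1.070441/407.2079 − 0.2)/0.8 = 0.96599335
λ = −ln(0.96599335)/2.1140 = 0.016366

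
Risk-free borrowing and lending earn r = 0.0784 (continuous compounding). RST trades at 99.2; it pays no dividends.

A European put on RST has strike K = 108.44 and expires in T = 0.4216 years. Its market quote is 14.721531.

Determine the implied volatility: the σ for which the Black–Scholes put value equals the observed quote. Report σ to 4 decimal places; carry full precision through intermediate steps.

At σ = 0.4420 the Black–Scholes value reproduces the quote:
σ√T = 0.442·√0.4216 = 0.286994
d₁ = (ln(S/K) + (r+σ²/2)T) / (σ√T) = (ln(99.2/108.44) + (0.0784+0.442²/2)·0.4216) / 0.286994 = (-0.089059 + 0.074236) / 0.286994 = -0.051649
d₂ = d₁ − σ√T = -0.051649 − 0.286994 = -0.338642
e^{−rT} = 0.967487
N(−d₁) = 0.520596,  N(−d₂) = 0.632560
V = K·e^{−rT}·N(−d₂) − S·N(−d₁) = 66.364622 − 51.643090 = 14.721531 (the quoted price), and the Black–Scholes price is strictly increasing in σ, so σ is unique

sigma = 0.4420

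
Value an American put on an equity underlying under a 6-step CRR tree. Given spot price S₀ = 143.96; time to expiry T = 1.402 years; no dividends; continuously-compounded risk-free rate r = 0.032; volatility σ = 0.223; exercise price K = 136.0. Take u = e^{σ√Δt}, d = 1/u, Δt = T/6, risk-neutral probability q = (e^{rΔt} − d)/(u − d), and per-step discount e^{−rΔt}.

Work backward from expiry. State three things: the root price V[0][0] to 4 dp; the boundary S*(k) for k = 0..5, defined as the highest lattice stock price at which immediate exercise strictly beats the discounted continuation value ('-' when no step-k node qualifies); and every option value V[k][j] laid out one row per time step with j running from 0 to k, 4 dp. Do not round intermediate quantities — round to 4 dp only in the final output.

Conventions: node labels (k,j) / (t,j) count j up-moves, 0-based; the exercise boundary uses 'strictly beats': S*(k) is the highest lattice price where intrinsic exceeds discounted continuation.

price = 9.0482
boundary = - - - 104.1828 93.5364 104.1828
tree:
9.0482
14.2879 4.1037
21.7904 7.2277 1.1367
31.8172 12.3945 2.3268 0.0000
42.4636 20.4575 4.7631 0.0000 0.0000
52.0220 31.8172 9.7502 0.0000 0.0000 0.0000
60.6037 42.4636 19.9590 0.0000 0.0000 0.0000 0.0000

Δt=0.23367, u=1.11382, d=0.89781, q=0.50782, disc=e^(-rΔt)=0.99255
k=6 terminal: V=max(K-S,0) → 60.6037 42.4636 19.9590 0.0000 0.0000 0.0000 0.0000
k=5: j=0 S=83.9780 intr=52.0220 cont=51.0089 V=52.0220[EX]; j=1 S=104.1828 intr=31.8172 cont=30.8041 V=31.8172[EX]; j=2 S=129.2488 intr=6.7512 cont=9.7502 V=9.7502[hold]; j=3 S=160.3456 intr=0.0000 cont=0.0000 V=0.0000[hold]; j=4 S=198.9242 intr=0.0000 cont=0.0000 V=0.0000[hold]; j=5 S=246.7847 intr=0.0000 cont=0.0000 V=0.0000[hold]  S*(5)=104.1828
k=4: j=0 S=93.5364 intr=42.4636 cont=41.4505 V=42.4636[EX]; j=1 S=116.0410 intr=19.9590 cont=20.4575 V=20.4575[hold]; j=2 S=143.9600 intr=0.0000 cont=4.7631 V=4.7631[hold]; j=3 S=178.5963 intr=0.0000 cont=0.0000 V=0.0000[hold]; j=4 S=221.5659 intr=0.0000 cont=0.0000 V=0.0000[hold]  S*(4)=93.5364
k=3: j=0 S=104.1828 intr=31.8172 cont=31.0553 V=31.8172[EX]; j=1 S=129.2488 intr=6.7512 cont=12.3945 V=12.3945[hold]; j=2 S=160.3456 intr=0.0000 cont=2.3268 V=2.3268[hold]; j=3 S=198.9242 intr=0.0000 cont=0.0000 V=0.0000[hold]  S*(3)=104.1828
k=2: j=0 S=116.0410 intr=19.9590 cont=21.7904 V=21.7904[hold]; j=1 S=143.9600 intr=0.0000 cont=7.2277 V=7.2277[hold]; j=2 S=178.5963 intr=0.0000 cont=1.1367 V=1.1367[hold]  S*(2)=-
k=1: j=0 S=129.2488 intr=6.7512 cont=14.2879 V=14.2879[hold]; j=1 S=160.3456 intr=0.0000 cont=4.1037 V=4.1037[hold]  S*(1)=-
k=0: j=0 S=143.9600 intr=0.0000 cont=9.0482 V=9.0482[hold]  S*(0)=-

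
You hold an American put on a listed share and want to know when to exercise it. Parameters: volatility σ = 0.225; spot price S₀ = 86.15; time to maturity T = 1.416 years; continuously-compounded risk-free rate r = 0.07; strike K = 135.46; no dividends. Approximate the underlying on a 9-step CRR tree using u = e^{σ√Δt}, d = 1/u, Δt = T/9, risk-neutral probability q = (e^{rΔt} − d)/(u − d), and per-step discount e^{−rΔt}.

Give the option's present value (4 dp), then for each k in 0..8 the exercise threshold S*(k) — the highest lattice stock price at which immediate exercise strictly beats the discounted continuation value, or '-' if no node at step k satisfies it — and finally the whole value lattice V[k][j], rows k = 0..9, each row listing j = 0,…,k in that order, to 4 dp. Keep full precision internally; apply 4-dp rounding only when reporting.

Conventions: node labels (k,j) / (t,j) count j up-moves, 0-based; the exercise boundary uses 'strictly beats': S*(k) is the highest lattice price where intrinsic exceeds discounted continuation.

price = 49.3100
boundary = 86.1500 94.1921 102.9850 112.5987 102.9850 112.5987 102.9850 112.5987 123.1099
tree:
49.3100
56.6655 41.2679
63.3930 49.3100 32.4750
69.5461 56.6655 41.2679 22.8613
75.1738 63.3930 49.3100 32.4750 14.4779
80.3211 69.5461 56.6655 41.2679 22.8613 7.6239
85.0289 75.1738 63.3930 49.3100 32.4750 13.5211 2.7499
89.3347 80.3211 69.5461 56.6655 41.2679 22.8613 5.8314 0.1778
93.2729 85.0289 75.1738 63.3930 49.3100 32.4750 12.3501 0.3905 0.0000
96.8748 89.3347 80.3211 69.5461 56.6655 41.2679 22.8613 0.8577 0.0000 0.0000

Δt=0.15733, u=1.09335, d=0.91462, q=0.53966, disc=e^(-rΔt)=0.98905
k=9 terminal: V=max(K-S,0) → 96.8748 89.3347 80.3211 69.5461 56.6655 41.2679 22.8613 0.8577 0.0000 0.0000
k=8: j=0 S=42.1871 intr=93.2729 cont=91.7892 V=93.2729[EX]; j=1 S=50.4311 intr=85.0289 cont=83.5452 V=85.0289[EX]; j=2 S=60.2862 intr=75.1738 cont=73.6902 V=75.1738[EX]; j=3 S=72.0670 intr=63.3930 cont=61.9093 V=63.3930[EX]; j=4 S=86.1500 intr=49.3100 cont=47.8263 V=49.3100[EX]; j=5 S=102.9850 intr=32.4750 cont=30.9913 V=32.4750[EX]; j=6 S=123.1099 intr=12.3501 cont=10.8664 V=12.3501[EX]; j=7 S=147.1675 intr=0.0000 cont=0.3905 V=0.3905[hold]; j=8 S=175.9262 intr=0.0000 cont=0.0000 V=0.0000[hold]  S*(8)=123.1099
k=7: j=0 S=46.1253 intr=89.3347 cont=87.8510 V=89.3347[EX]; j=1 S=55.1389 intr=80.3211 cont=78.8374 V=80.3211[EX]; j=2 S=65.9139 intr=69.5461 cont=68.0624 V=69.5461[EX]; j=3 S=78.7945 intr=56.6655 cont=55.1818 V=56.6655[EX]; j=4 S=94.1921 intr=41.2679 cont=39.7842 V=41.2679[EX]; j=5 S=112.5987 intr=22.8613 cont=21.3776 V=22.8613[EX]; j=6 S=134.6023 intr=0.8577 cont=5.8314 V=5.8314[hold]; j=7 S=160.9056 intr=0.0000 cont=0.1778 V=0.1778[hold]  S*(7)=112.5987
k=6: j=0 S=50.4311 intr=85.0289 cont=83.5452 V=85.0289[EX]; j=1 S=60.2862 intr=75.1738 cont=73.6902 V=75.1738[EX]; j=2 S=72.0670 intr=63.3930 cont=61.9093 V=63.3930[EX]; j=3 S=86.1500 intr=49.3100 cont=47.8263 V=49.3100[EX]; j=4 S=102.9850 intr=32.4750 cont=30.9913 V=32.4750[EX]; j=5 S=123.1099 intr=12.3501 cont=13.5211 V=13.5211[hold]; j=6 S=147.1675 intr=0.0000 cont=2.7499 V=2.7499[hold]  S*(6)=102.9850
k=5: j=0 S=55.1389 intr=80.3211 cont=78.8374 V=80.3211[EX]; j=1 S=65.9139 intr=69.5461 cont=68.0624 V=69.5461[EX]; j=2 S=78.7945 intr=56.6655 cont=55.1818 V=56.6655[EX]; j=3 S=94.1921 intr=41.2679 cont=39.7842 V=41.2679[EX]; j=4 S=112.5987 intr=22.8613 cont=22.0026 V=22.8613[EX]; j=5 S=134.6023 intr=0.8577 cont=7.6239 V=7.6239[hold]  S*(5)=112.5987
k=4: j=0 S=60.2862 intr=75.1738 cont=73.6902 V=75.1738[EX]; j=1 S=72.0670 intr=63.3930 cont=61.9093 V=63.3930[EX]; j=2 S=86.1500 intr=49.3100 cont=47.8263 V=49.3100[EX]; j=3 S=102.9850 intr=32.4750 cont=30.9913 V=32.4750[EX]; j=4 S=123.1099 intr=12.3501 cont=14.4779 V=14.4779[hold]  S*(4)=102.9850
k=3: j=0 S=65.9139 intr=69.5461 cont=68.0624 V=69.5461[EX]; j=1 S=78.7945 intr=56.6655 cont=55.1818 V=56.6655[EX]; j=2 S=94.1921 intr=41.2679 cont=39.7842 V=41.2679[EX]; j=3 S=112.5987 intr=22.8613 cont=22.5133 V=22.8613[EX]  S*(3)=112.5987
k=2: j=0 S=72.0670 intr=63.3930 cont=61.9093 V=63.3930[EX]; j=1 S=86.1500 intr=49.3100 cont=47.8263 V=49.3100[EX]; j=2 S=102.9850 intr=32.4750 cont=30.9913 V=32.4750[EX]  S*(2)=102.9850
k=1: j=0 S=78.7945 intr=56.6655 cont=55.1818 V=56.6655[EX]; j=1 S=94.1921 intr=41.2679 cont=39.7842 V=41.2679[EX]  S*(1)=94.1921
k=0: j=0 S=86.1500 intr=49.3100 cont=47.8263 V=49.3100[EX]  S*(0)=86.1500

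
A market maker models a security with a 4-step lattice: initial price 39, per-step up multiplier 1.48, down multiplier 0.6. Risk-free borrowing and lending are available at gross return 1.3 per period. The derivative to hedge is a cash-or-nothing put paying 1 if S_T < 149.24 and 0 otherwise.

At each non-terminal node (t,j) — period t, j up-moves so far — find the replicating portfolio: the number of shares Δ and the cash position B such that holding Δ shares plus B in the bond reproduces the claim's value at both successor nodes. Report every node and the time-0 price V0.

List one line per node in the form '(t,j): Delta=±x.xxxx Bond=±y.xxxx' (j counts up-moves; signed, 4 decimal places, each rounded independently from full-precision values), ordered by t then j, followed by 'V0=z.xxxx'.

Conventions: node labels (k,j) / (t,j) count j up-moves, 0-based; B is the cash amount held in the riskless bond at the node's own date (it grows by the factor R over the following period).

Since d<R<u, set p* = (R−d)/(u−d) = 0.7955; price each node as the discounted p*-expectation of its children.
Payoffs at expiry: V(4,0)=1.0000, V(4,1)=1.0000, V(4,2)=1.0000, V(4,3)=1.0000, V(4,4)=0.0000
  t=3,j=0: stock 8.4240 → up 12.4675 (V=1.0000), down 5.0544 (V=1.0000). Price 0.7692; hedge Δ=0.0000, bond B=0.7692.
  t=3,j=1: stock 20.7792 → up 30.7532 (V=1.0000), down 12.4675 (V=1.0000). Price 0.7692; hedge Δ=0.0000, bond B=0.7692.
  t=3,j=2: stock 51.2554 → up 75.8579 (V=1.0000), down 30.7532 (V=1.0000). Price 0.7692; hedge Δ=0.0000, bond B=0.7692.
  t=3,j=3: stock 126.4299 → up 187.1162 (V=0.0000), down 75.8579 (V=1.0000). Price 0.1573; hedge Δ=-0.0090, bond B=1.2937.
  t=2,j=0: stock 14.0400 → up 20.7792 (V=0.7692), down 8.4240 (V=0.7692). Price 0.5917; hedge Δ=0.0000, bond B=0.5917.
  t=2,j=1: stock 34.6320 → up 51.2554 (V=0.7692), down 20.7792 (V=0.7692). Price 0.5917; hedge Δ=0.0000, bond B=0.5917.
  t=2,j=2: stock 85.4256 → up 126.4299 (V=0.1573), down 51.2554 (V=0.7692). Price 0.2173; hedge Δ=-0.0081, bond B=0.9126.
  t=1,j=0: stock 23.4000 → up 34.6320 (V=0.5917), down 14.0400 (V=0.5917). Price 0.4552; hedge Δ=0.0000, bond B=0.4552.
  t=1,j=1: stock 57.7200 → up 85.4256 (V=0.2173), down 34.6320 (V=0.5917). Price 0.2261; hedge Δ=-0.0074, bond B=0.6515.
  t=0,j=0: stock 39.0000 → up 57.7200 (V=0.2261), down 23.4000 (V=0.4552). Price 0.2099; hedge Δ=-0.0067, bond B=0.4703.
Sanity check at the root: Δ(0,0)·S0 + B(0,0) reproduces V0 = 0.2099.

(0,0): Delta=-0.0067 Bond=0.4703
(1,0): Delta=0.0000 Bond=0.4552
(1,1): Delta=-0.0074 Bond=0.6515
(2,0): Delta=0.0000 Bond=0.5917
(2,1): Delta=0.0000 Bond=0.5917
(2,2): Delta=-0.0081 Bond=0.9126
(3,0): Delta=0.0000 Bond=0.7692
(3,1): Delta=0.0000 Bond=0.7692
(3,2): Delta=0.0000 Bond=0.7692
(3,3): Delta=-0.0090 Bond=1.2937
V0=0.2099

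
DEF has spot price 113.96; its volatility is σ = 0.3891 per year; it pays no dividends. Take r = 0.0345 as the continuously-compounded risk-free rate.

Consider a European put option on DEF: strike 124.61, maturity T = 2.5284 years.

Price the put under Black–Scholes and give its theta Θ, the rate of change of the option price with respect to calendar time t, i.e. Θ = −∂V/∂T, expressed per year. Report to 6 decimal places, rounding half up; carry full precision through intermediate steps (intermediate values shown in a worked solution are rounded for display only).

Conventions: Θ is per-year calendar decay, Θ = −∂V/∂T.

σ√T = 0.3891·√2.5284 = 0.618706
d₁ = (ln(S/K) + (r+σ²/2)T) / (σ√T) = (ln(113.96/124.61) + (0.0345+0.3891²/2)·2.5284) / 0.618706 = (-0.089341 + 0.278628) / 0.618706 = 0.305940
d₂ = d₁ − σ√T = 0.305940 − 0.618706 = -0.312766
e^{−rT} = 0.916466
N(−d₁) = 0.379825,  N(−d₂) = 0.622771
Put price V = K·e^{−rT}·N(−d₂) − S·N(−d₁) = 71.120962 − 43.284876 = 27.836086
φ(d₁) = (1/√(2π))·e^{−d₁²/2} = 0.380702
Θ = −S·φ(d₁)·σ/(2√T) + r·K·e^{−rT}·N(−d₂) = −5.308185 + 2.453673 = -2.854511

price = 27.836086
Θ = -2.854511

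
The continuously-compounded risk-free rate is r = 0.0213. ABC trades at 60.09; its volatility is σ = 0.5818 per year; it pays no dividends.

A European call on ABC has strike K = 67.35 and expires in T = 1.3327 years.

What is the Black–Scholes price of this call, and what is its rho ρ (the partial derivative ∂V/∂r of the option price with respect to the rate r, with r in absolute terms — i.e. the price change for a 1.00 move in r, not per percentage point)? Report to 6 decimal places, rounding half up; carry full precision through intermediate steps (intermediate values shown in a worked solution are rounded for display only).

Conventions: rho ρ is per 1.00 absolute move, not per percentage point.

σ√T = 0.5818·√1.3327 = 0.671645
d₁ = (ln(S/K) + (r+σ²/2)T) / (σ√T) = (ln(60.09/67.35) + (0.0213+0.5818²/2)·1.3327) / 0.671645 = (-0.114059 + 0.253940) / 0.671645 = 0.208266
d₂ = d₁ − σ√T = 0.208266 − 0.671645 = -0.463379
e^{−rT} = 0.972013
N(d₁) = 0.582489,  N(d₂) = 0.321546
Call price V = S·N(d₁) − K·e^{−rT}·N(d₂) = 35.001780 − 21.050038 = 13.951742
ρ = K·T·e^{−rT}·N(d₂) = 28.053385

price = 13.951742
ρ = 28.053385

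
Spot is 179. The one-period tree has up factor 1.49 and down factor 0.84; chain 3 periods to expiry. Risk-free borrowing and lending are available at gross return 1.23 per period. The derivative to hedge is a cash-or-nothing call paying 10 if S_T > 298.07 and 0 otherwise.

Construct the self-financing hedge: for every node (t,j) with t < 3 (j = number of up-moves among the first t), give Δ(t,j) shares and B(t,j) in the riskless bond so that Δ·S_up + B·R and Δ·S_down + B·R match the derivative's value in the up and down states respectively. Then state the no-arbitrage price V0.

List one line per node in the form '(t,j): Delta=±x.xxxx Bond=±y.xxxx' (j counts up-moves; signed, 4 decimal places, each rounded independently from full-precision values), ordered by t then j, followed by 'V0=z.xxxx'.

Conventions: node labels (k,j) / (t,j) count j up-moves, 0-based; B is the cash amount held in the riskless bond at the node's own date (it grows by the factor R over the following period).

(0,0): Delta=0.0273 Bond=-1.3989
(1,0): Delta=0.0499 Bond=-5.1252
(1,1): Delta=0.0188 Bond=0.5491
(2,0): Delta=0.0000 Bond=0.0000
(2,1): Delta=0.0687 Bond=-10.5066
(2,2): Delta=0.0000 Bond=8.1301
V0=3.4822

The replicating-portfolio and risk-neutral prices coincide; use p* = (1.23−0.84)/(1.49−0.84) = 0.6000 for the latter.
Terminal payoffs: V(3,0)=0.0000, V(3,1)=0.0000, V(3,2)=10.0000, V(3,3)=10.0000
Node (2,0) S=126.3024: V=(p*·0.0000+(1−p*)·0.0000)/1.23=0.0000; Δ=(0.0000−0.0000)/(188.1906−106.0940)=0.0000; B=V−Δ·S=0.0000
Node (2,1) S=224.0364: V=(p*·10.0000+(1−p*)·0.0000)/1.23=4.8780; Δ=(10.0000−0.0000)/(333.8142−188.1906)=0.0687; B=V−Δ·S=-10.5066
Node (2,2) S=397.3979: V=(p*·10.0000+(1−p*)·10.0000)/1.23=8.1301; Δ=(10.0000−10.0000)/(592.1229−333.8142)=0.0000; B=V−Δ·S=8.1301
Node (1,0) S=150.3600: V=(p*·4.8780+(1−p*)·0.0000)/1.23=2.3795; Δ=(4.8780−0.0000)/(224.0364−126.3024)=0.0499; B=V−Δ·S=-5.1252
Node (1,1) S=266.7100: V=(p*·8.1301+(1−p*)·4.8780)/1.23=5.5523; Δ=(8.1301−4.8780)/(397.3979−224.0364)=0.0188; B=V−Δ·S=0.5491
Node (0,0) S=179.0000: V=(p*·5.5523+(1−p*)·2.3795)/1.23=3.4822; Δ=(5.5523−2.3795)/(266.7100−150.3600)=0.0273; B=V−Δ·S=-1.3989
Check: Δ(0,0)·S0 + B(0,0) = 3.4822 = V0.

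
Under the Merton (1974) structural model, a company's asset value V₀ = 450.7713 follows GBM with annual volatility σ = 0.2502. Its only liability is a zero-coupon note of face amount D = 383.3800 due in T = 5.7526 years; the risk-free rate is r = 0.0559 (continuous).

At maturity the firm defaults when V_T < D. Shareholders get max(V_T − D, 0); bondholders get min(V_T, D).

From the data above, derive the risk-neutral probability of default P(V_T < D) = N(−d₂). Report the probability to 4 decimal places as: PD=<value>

PD=0.3065

Work the structural quantities from V₀ = 450.7713 against face 383.3800:
d₁ = [ln(V₀/D) + (r + σ²/2)T] / (σ√T)
   = [ln(450.7713/383.3800) + (0.0559 + 0.5·0.2502²)·5.7526] / (0.2502·√5.7526)
   = [0.161933 + 0.501627] / 0.600094 = 1.105760
d₂ = d₁ − σ√T = 1.105760 − 0.600094 = 0.505666
risk-neutral PD = N(−d₂) = N(-0.505666) = 0.306546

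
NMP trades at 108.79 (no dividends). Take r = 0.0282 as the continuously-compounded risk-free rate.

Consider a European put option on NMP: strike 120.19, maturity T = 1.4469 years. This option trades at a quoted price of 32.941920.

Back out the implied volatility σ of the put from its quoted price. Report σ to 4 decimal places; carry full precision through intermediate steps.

At σ = 0.5595 the Black–Scholes value reproduces the quote:
σ√T = 0.5595·√1.4469 = 0.673007
d₁ = (ln(S/K) + (r+σ²/2)T) / (σ√T) = (ln(108.79/120.19) + (0.0282+0.5595²/2)·1.4469) / 0.673007 = (-0.099654 + 0.267272) / 0.673007 = 0.249057
d₂ = d₁ − σ√T = 0.249057 − 0.673007 = -0.423949
e^{−rT} = 0.960019
N(−d₁) = 0.401658,  N(−d₂) = 0.664199
V = K·e^{−rT}·N(−d₂) − S·N(−d₁) = 76.638323 − 43.696403 = 32.941920 (matching the quote); vega is positive throughout, so no other σ reproduces this price

sigma = 0.5595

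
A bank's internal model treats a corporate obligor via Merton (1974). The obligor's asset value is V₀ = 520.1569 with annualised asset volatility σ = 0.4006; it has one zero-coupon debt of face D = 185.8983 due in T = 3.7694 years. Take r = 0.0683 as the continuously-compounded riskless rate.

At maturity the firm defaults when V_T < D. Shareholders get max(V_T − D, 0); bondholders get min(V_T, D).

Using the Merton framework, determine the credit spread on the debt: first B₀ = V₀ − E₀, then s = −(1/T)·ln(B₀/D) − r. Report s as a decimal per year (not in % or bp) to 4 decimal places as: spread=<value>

Apply the equity-as-call identities (strike 185.8983, horizon 3.7694 years):
d₁ = [ln(V₀/D) + (r + σ²/2)T] / (σ√T)
   = [ln(520.1569/185.8983) + (0.0683 + 0.5·0.4006²)·3.7694] / (0.4006·√3.7694)
   = [1.028931 + 0.559907] / 0.777763 = 2.042832
d₂ = d₁ − σ√T = 2.042832 − 0.777763 = 1.265069
N(d₁) = 0.979465,  N(d₂) = 0.897077,  e^(−rT) = 0.773020
E₀ = V₀·N(d₁) − D·e^(−rT)·N(d₂)
   = 520.1569·0.979465 − 185.8983·0.773020·0.897077 = 380.562959
B₀ = V₀ − E₀ = 520.1569 − 380.562959 = 139.593941
spread = −(1/T)·ln(B₀/D) − r = −(1/3.7694)·ln(139.593941/185.8983) − 0.0683 = 0.00769670

spread=0.0077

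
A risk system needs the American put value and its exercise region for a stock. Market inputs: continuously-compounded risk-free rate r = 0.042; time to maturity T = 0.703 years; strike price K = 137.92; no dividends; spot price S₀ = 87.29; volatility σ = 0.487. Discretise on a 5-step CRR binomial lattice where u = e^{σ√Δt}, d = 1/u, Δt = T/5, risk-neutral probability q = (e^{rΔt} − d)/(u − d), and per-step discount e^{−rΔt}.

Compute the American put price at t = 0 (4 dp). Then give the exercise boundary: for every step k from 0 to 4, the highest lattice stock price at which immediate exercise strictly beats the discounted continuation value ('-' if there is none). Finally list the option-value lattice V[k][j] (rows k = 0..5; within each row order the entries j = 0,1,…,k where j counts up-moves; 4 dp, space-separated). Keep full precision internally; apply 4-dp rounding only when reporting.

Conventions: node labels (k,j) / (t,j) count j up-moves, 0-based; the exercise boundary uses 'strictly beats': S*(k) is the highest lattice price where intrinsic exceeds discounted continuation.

price = 51.7278
boundary = - 72.7208 87.2900 72.7208 87.2900
tree:
51.7278
65.1992 37.2242
77.3368 50.6300 22.6119
87.4485 65.1992 34.8055 9.1794
95.8725 77.3368 50.6300 17.4420 0.0000
102.8904 87.4485 65.1992 33.1419 0.0000 0.0000

Δt=0.14060  u=1.20034  d=0.83309  q=0.47060  discount=0.99411
step 5 (expiry): payoffs max(K−S,0) = 102.8904 87.4485 65.1992 33.1419 0.0000 0.0000
step 4: (k=4,j=0): S=42.0475, K−S=95.8725, hold=95.0604 ⇒ V=95.8725 exercise | (k=4,j=1): S=60.5832, K−S=77.3368, hold=76.5247 ⇒ V=77.3368 exercise | (k=4,j=2): S=87.2900, K−S=50.6300, hold=49.8180 ⇒ V=50.6300 exercise | (k=4,j=3): S=125.7698, K−S=12.1502, hold=17.4420 ⇒ V=17.4420 continue | (k=4,j=4): S=181.2126, K−S=0.0000, hold=0.0000 ⇒ V=0.0000 continue  boundary S*=87.2900
step 3: (k=3,j=0): S=50.4715, K−S=87.4485, hold=86.6364 ⇒ V=87.4485 exercise | (k=3,j=1): S=72.7208, K−S=65.1992, hold=64.3872 ⇒ V=65.1992 exercise | (k=3,j=2): S=104.7781, K−S=33.1419, hold=34.8055 ⇒ V=34.8055 continue | (k=3,j=3): S=150.9671, K−S=0.0000, hold=9.1794 ⇒ V=9.1794 continue  boundary S*=72.7208
step 2: (k=2,j=0): S=60.5832, K−S=77.3368, hold=76.5247 ⇒ V=77.3368 exercise | (k=2,j=1): S=87.2900, K−S=50.6300, hold=50.5962 ⇒ V=50.6300 exercise | (k=2,j=2): S=125.7698, K−S=12.1502, hold=22.6119 ⇒ V=22.6119 continue  boundary S*=87.2900
step 1: (k=1,j=0): S=72.7208, K−S=65.1992, hold=64.3872 ⇒ V=65.1992 exercise | (k=1,j=1): S=104.7781, K−S=33.1419, hold=37.2242 ⇒ V=37.2242 continue  boundary S*=72.7208
step 0: (k=0,j=0): S=87.2900, K−S=50.6300, hold=51.7278 ⇒ V=51.7278 continue  boundary S*=-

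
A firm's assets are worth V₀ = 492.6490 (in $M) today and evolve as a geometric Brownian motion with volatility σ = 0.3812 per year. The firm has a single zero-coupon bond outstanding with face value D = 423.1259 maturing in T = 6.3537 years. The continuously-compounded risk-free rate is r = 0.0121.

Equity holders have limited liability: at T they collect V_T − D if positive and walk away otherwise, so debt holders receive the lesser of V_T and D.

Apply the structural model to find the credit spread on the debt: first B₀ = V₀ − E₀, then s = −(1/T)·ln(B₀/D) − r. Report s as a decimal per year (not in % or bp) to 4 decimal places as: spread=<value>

Equity is a call on the firm's assets struck at D = 423.1259:
d₁ = [ln(V₀/D) + (r + σ²/2)T] / (σ√T)
   = [ln(492.6490/423.1259) + (0.0121 + 0.5·0.3812²)·6.3537] / (0.3812·√6.3537)
   = [0.152127 + 0.538519] / 0.960874 = 0.718769
d₂ = d₁ − σ√T = 0.718769 − 0.960874 = -0.242105
N(d₁) = 0.763858,  N(d₂) = 0.404350,  e^(−rT) = 0.926001
E₀ = V₀·N(d₁) − D·e^(−rT)·N(d₂)
   = 492.6490·0.763858 − 423.1259·0.926001·0.404350 = 217.883801
B₀ = V₀ − E₀ = 492.6490 − 217.883801 = 274.765199
spread = −(1/T)·ln(B₀/D) − r = −(1/6.3537)·ln(274.765199/423.1259) − 0.0121 = 0.05585298

spread=0.0559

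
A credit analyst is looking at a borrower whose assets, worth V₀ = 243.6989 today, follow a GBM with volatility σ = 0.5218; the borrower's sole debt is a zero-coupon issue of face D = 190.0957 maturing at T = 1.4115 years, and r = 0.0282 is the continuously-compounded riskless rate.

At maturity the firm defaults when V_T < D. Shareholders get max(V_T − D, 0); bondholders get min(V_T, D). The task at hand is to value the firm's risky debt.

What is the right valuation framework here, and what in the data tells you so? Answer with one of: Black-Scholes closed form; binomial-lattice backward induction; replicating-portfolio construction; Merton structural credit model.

framework: Merton structural credit model

Key observation: the data describe a firm's assets (V₀ = 243.6989, GBM) and a single zero-coupon debt of face 190.0957, so credit quantities follow from equity-as-call in the structural model.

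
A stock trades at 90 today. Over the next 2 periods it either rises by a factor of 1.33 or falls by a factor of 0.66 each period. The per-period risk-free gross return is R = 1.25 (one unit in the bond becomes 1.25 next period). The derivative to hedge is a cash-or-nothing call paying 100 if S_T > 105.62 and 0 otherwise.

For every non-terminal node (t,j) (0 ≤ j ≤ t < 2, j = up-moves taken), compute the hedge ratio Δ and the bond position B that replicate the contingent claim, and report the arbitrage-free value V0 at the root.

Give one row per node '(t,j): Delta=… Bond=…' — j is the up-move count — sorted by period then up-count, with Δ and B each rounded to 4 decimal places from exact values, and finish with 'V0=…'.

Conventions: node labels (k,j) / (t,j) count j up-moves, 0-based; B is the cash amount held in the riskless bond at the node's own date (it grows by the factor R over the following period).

(0,0): Delta=1.1683 Bond=-55.5170
(1,0): Delta=0.0000 Bond=0.0000
(1,1): Delta=1.2469 Bond=-78.8060
V0=49.6289

No-arbitrage ⇒ martingale measure with p* = (R−d)/(u−d) = 0.8806.
Terminal payoffs: V(2,0)=0.0000, V(2,1)=0.0000, V(2,2)=100.0000
  t=1,j=0: stock 59.4000 → up 79.0020 (V=0.0000), down 39.2040 (V=0.0000). Price 0.0000; hedge Δ=0.0000, bond B=0.0000.
  t=1,j=1: stock 119.7000 → up 159.2010 (V=100.0000), down 79.0020 (V=0.0000). Price 70.4478; hedge Δ=1.2469, bond B=-78.8060.
  t=0,j=0: stock 90.0000 → up 119.7000 (V=70.4478), down 59.4000 (V=0.0000). Price 49.6289; hedge Δ=1.1683, bond B=-55.5170.
Check: Δ(0,0)·S0 + B(0,0) = 49.6289 = V0.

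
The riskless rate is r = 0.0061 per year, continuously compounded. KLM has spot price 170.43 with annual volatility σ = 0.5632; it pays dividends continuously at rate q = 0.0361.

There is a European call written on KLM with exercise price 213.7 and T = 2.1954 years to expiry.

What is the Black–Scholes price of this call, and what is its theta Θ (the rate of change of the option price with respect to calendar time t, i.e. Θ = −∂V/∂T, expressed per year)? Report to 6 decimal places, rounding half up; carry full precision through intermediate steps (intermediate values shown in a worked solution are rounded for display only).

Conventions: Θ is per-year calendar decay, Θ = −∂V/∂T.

price = 36.244310
Θ = -9.201277

σ√T = 0.5632·√2.1954 = 0.834487
d₁ = (ln(S/K) + (r−q+σ²/2)T) / (σ√T) = (ln(170.43/213.7) + (0.0061−0.0361+0.5632²/2)·2.1954) / 0.834487 = (-0.226249 + 0.282322) / 0.834487 = 0.067195
d₂ = d₁ − σ√T = 0.067195 − 0.834487 = -0.767291
e^{−rT} = 0.986697
e^{−qT} = 0.923805
N(d₁) = 0.526787,  N(d₂) = 0.221454
Call price V = S·e^{−qT}·N(d₁) − K·e^{−rT}·N(d₂) = 82.939509 − 46.695199 = 36.244310
φ(d₁) = (1/√(2π))·e^{−d₁²/2} = 0.398043
Θ = −S·e^{−qT}·φ(d₁)·σ/(2√T) + q·S·e^{−qT}·N(d₁) − r·K·e^{−rT}·N(d₂) = −11.910553 + 2.994116 − 0.284841 = -9.201277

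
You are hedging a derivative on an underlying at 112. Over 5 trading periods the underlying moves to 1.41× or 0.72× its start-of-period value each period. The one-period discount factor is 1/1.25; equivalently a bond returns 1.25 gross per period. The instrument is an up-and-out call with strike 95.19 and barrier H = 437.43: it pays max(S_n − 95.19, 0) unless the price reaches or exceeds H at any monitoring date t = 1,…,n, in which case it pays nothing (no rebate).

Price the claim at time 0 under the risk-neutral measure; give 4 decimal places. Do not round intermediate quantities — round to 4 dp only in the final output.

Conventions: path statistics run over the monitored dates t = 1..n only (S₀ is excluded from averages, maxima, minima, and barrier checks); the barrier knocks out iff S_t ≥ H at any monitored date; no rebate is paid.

price = 29.0462

Set p* = 0.7681 (from d < R < u); the path-dependent value is the discounted p*-expectation over all price paths.
Enumerate all 2^5 = 32 price paths (U = up ×1.41, D = down ×0.72); each path with k up-moves has probability p*^k·(1−p*)^(5−k).
DDDDD: M=80.6400, payoff=0.0000, prob=0.000670
UDDDD: M=157.9200, payoff=0.0000, prob=0.002221
DUDDD: M=113.7024, payoff=0.0000, prob=0.002221
UUDDD: M=222.6672, payoff=0.0000, prob=0.007356
DDUDD: M=81.8657, payoff=0.0000, prob=0.002221
UDUDD: M=160.3204, payoff=0.0000, prob=0.007356
DUUDD: M=160.3204, payoff=0.0000, prob=0.007356
UUUDD: M=313.9608, payoff=67.5673, prob=0.024368
DDDUD: M=80.6400, payoff=0.0000, prob=0.002221
UDDUD: M=157.9200, payoff=0.0000, prob=0.007356
DUDUD: M=115.4307, payoff=0.0000, prob=0.007356
UUDUD: M=226.0517, payoff=67.5673, prob=0.024368
DDUUD: M=115.4307, payoff=0.0000, prob=0.007356
UDUUD: M=226.0517, payoff=67.5673, prob=0.024368
DUUUD: M=226.0517, payoff=67.5673, prob=0.024368
UUUUD: M=442.6847, payoff=0.0000, prob=0.080719
DDDDU: M=80.6400, payoff=0.0000, prob=0.002221
UDDDU: M=157.9200, payoff=0.0000, prob=0.007356
DUDDU: M=113.7024, payoff=0.0000, prob=0.007356
UUDDU: M=222.6672, payoff=67.5673, prob=0.024368
DDUDU: M=83.1101, payoff=0.0000, prob=0.007356
UDUDU: M=162.7573, payoff=67.5673, prob=0.024368
DUUDU: M=162.7573, payoff=67.5673, prob=0.024368
UUUDU: M=318.7330, payoff=223.5430, prob=0.080719
DDDUU: M=83.1101, payoff=0.0000, prob=0.007356
UDDUU: M=162.7573, payoff=67.5673, prob=0.024368
DUDUU: M=162.7573, payoff=67.5673, prob=0.024368
UUDUU: M=318.7330, payoff=223.5430, prob=0.080719
DDUUU: M=162.7573, payoff=67.5673, prob=0.024368
UDUUU: M=318.7330, payoff=223.5430, prob=0.080719
DUUUU: M=318.7330, payoff=223.5430, prob=0.080719
UUUUU: M=624.1854, payoff=0.0000, prob=0.267383
Price = Σ prob·payoff / R^5 = 88.641900 / 3.051758 = 29.0462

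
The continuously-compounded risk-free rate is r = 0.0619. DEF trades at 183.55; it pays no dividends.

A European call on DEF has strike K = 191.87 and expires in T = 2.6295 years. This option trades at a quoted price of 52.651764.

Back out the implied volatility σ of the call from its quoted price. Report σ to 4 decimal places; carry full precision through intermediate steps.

sigma = 0.3773

At σ = 0.3773 the Black–Scholes value reproduces the quote:
σ√T = 0.3773·√2.6295 = 0.611820
d₁ = (ln(S/K) + (r+σ²/2)T) / (σ√T) = (ln(183.55/191.87) + (0.0619+0.3773²/2)·2.6295) / 0.611820 = (-0.044331 + 0.349928) / 0.611820 = 0.499488
d₂ = d₁ − σ√T = 0.499488 − 0.611820 = -0.112331
e^{−rT} = 0.849790
N(d₁) = 0.691282,  N(d₂) = 0.455280
V = S·N(d₁) − K·e^{−rT}·N(d₂) = 126.884862 − 74.233097 = 52.651764 (the observed quote) — the price is monotone increasing in volatility, hence this σ is the only solution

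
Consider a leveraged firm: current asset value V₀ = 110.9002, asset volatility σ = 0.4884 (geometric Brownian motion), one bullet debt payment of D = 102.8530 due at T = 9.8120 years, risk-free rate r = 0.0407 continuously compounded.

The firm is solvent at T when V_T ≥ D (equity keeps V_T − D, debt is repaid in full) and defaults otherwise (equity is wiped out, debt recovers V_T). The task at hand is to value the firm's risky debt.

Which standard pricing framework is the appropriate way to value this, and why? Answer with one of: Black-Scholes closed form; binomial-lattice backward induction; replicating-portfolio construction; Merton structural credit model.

Key observation: a levered firm with one bullet debt due at 9.8120 years is the canonical structural-credit setup: equity is a call on the firm's assets struck at the face value.

framework: Merton structural credit model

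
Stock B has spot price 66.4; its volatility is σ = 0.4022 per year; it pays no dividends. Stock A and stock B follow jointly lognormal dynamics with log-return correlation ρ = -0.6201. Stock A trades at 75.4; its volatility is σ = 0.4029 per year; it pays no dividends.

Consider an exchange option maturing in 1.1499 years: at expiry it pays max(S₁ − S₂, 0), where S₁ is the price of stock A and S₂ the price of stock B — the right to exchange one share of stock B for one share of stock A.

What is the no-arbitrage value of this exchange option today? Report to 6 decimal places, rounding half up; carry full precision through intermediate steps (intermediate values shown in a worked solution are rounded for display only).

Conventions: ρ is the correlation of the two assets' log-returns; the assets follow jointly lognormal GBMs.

exchange price = 26.209219

σ_eff = √(σ₁² + σ₂² − 2ρσ₁σ₂) = √(0.4029² + 0.4022² − 2·-0.6201·0.4029·0.4022) = 0.724612
d₁ = (ln(S₁/S₂) + (q₂ − q₁ + σ_eff²/2)T) / (σ_eff√T) = (ln(75.4/66.4) + (0.0 − 0.0 + 0.262532)·1.1499) / 0.777026 = 0.552099
d₂ = d₁ − σ_eff√T = 0.552099 − 0.777026 = -0.224928
N(d₁) = 0.709560,  N(d₂) = 0.411018
V = S₁·e^{−q₁T}·N(d₁) − S₂·e^{−q₂T}·N(d₂) = 53.500796 − 27.291577 = 26.209219
Key observation: r never enters — measured in units of stock B, the claim is a call on S₁/S₂ struck at 1, so only the dividend yields and σ_eff matter.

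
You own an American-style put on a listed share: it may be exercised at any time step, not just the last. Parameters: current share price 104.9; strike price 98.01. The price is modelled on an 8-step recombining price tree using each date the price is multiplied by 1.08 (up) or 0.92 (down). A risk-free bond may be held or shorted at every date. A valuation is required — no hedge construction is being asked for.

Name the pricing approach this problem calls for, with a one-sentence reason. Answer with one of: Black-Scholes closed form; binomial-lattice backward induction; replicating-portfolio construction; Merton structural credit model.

framework: binomial-lattice backward induction

Key observation: the put (strike 98.01 on spot 104.9) is American-style on a 8-step discrete price model, so the early-exercise decision at every node requires stepwise backward valuation — a closed form cannot price the exercise right.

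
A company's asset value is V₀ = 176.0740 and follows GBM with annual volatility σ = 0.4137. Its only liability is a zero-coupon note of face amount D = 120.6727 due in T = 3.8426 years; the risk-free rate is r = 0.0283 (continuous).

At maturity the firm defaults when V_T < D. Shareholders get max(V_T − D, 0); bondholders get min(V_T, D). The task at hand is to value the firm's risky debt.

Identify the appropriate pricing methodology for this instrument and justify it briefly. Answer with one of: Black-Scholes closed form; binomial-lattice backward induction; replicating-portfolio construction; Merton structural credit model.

framework: Merton structural credit model

Key observation: the data describe a firm's assets (V₀ = 176.0740, GBM) and a single zero-coupon debt of face 120.6727, so credit quantities follow from equity-as-call in the structural model.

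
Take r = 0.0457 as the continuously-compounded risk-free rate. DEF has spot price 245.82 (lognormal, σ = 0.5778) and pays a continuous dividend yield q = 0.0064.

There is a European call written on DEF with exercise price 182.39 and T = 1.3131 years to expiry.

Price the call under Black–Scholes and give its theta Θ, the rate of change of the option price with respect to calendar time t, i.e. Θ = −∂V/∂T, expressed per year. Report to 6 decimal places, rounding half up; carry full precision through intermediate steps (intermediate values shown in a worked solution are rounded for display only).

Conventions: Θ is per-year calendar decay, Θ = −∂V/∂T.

σ√T = 0.5778·√1.3131 = 0.662104
d₁ = (ln(S/K) + (r−q+σ²/2)T) / (σ√T) = (ln(245.82/182.39) + (0.0457−0.0064+0.5778²/2)·1.3131) / 0.662104 = (0.298452 + 0.270796) / 0.662104 = 0.859756
d₂ = d₁ − σ√T = 0.859756 − 0.662104 = 0.197652
e^{−rT} = 0.941756
e^{−qT} = 0.991631
N(d₁) = 0.805038,  N(d₂) = 0.578341
Call price V = S·e^{−qT}·N(d₁) − K·e^{−rT}·N(d₂) = 196.238394 − 99.339903 = 96.898491
φ(d₁) = (1/√(2π))·e^{−d₁²/2} = 0.275676
Θ = −S·e^{−qT}·φ(d₁)·σ/(2√T) + q·S·e^{−qT}·N(d₁) − r·K·e^{−rT}·N(d₂) = −16.942020 + 1.255926 − 4.539834 = -20.225927

price = 96.898491
Θ = -20.225927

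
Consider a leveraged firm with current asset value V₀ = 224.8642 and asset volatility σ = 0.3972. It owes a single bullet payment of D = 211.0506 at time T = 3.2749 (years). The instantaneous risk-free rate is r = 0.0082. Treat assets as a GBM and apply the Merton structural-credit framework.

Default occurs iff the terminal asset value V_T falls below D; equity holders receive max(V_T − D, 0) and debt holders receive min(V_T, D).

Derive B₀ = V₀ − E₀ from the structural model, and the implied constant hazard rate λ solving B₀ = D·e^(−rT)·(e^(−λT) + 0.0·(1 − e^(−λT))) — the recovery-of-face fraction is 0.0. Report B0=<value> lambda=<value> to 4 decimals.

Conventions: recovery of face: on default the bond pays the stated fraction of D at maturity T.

B0=154.3097 lambda=0.0874

Apply the equity-as-call identities (strike 211.0506, horizon 3.2749 years):
d₁ = [ln(V₀/D) + (r + σ²/2)T] / (σ√T)
   = [ln(224.8642/211.0506) + (0.0082 + 0.5·0.3972²)·3.2749] / (0.3972·√3.2749)
   = [0.063399 + 0.285191] / 0.718800 = 0.484961
d₂ = d₁ − σ√T = 0.484961 − 0.718800 = -0.233840
N(d₁) = 0.686148,  N(d₂) = 0.407555,  e^(−rT) = 0.973503
E₀ = V₀·N(d₁) − D·e^(−rT)·N(d₂)
   = 224.8642·0.686148 − 211.0506·0.973503·0.407555 = 70.554537
B₀ = V₀ − E₀ = 224.8642 − 70.554537 = 154.309663
e^(−λT) = (B₀·e^(rT)/D − 0)/(1 − 0) = (154.3097·1.027218/211.0506 − 0)/1 = 0.75105070
λ = −ln(0.75105070)/3.2749 = 0.087417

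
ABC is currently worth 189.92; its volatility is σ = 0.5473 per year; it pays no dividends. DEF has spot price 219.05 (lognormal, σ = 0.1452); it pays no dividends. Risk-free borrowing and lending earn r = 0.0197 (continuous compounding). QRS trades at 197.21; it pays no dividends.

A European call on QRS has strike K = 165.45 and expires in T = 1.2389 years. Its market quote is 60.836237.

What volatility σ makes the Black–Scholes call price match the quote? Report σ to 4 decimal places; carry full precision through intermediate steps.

sigma = 0.5170

At σ = 0.5170 the Black–Scholes value reproduces the quote:
σ√T = 0.517·√1.2389 = 0.575451
d₁ = (ln(S/K) + (r+σ²/2)T) / (σ√T) = (ln(197.21/165.45) + (0.0197+0.517²/2)·1.2389) / 0.575451 = (0.175600 + 0.189979) / 0.575451 = 0.635290
d₂ = d₁ − σ√T = 0.635290 − 0.575451 = 0.059839
e^{−rT} = 0.975889
N(d₁) = 0.737380,  N(d₂) = 0.523858
V = S·N(d₁) − K·e^{−rT}·N(d₂) = 145.418789 − 84.582551 = 60.836237 (matching the quote); vega is positive throughout, so no other σ reproduces this price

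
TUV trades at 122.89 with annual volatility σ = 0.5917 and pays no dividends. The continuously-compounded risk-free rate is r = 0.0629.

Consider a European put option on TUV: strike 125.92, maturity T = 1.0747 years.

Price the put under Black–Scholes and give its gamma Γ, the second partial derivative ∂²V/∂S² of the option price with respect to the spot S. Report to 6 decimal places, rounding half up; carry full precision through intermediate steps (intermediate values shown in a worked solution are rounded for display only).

σ√T = 0.5917·√1.0747 = 0.613402
d₁ = (ln(S/K) + (r+σ²/2)T) / (σ√T) = (ln(122.89/125.92) + (0.0629+0.5917²/2)·1.0747) / 0.613402 = (-0.024357 + 0.255730) / 0.613402 = 0.377196
d₂ = d₁ − σ√T = 0.377196 − 0.613402 = -0.236206
e^{−rT} = 0.934636
N(−d₁) = 0.353014,  N(−d₂) = 0.593364
Put price V = K·e^{−rT}·N(−d₂) − S·N(−d₁) = 69.832570 − 43.381908 = 26.450662
φ(d₁) = (1/√(2π))·e^{−d₁²/2} = 0.371548
Γ = φ(d₁) / (S·σ·√T) = 0.004929

price = 26.450662
Γ = 0.004929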